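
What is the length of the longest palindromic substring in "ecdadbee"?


Input: "ecdadbee"
Checking substrings for palindromes:
  [2:5] "dad" (len 3) => palindrome
  [6:8] "ee" (len 2) => palindrome
Longest palindromic substring: "dad" with length 3

3


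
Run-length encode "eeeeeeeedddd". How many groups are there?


Input: eeeeeeeedddd
Scanning for consecutive runs:
  Group 1: 'e' x 8 (positions 0-7)
  Group 2: 'd' x 4 (positions 8-11)
Total groups: 2

2


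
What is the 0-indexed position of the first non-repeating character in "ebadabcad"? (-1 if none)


Input: ebadabcad
Character frequencies:
  'a': 3
  'b': 2
  'c': 1
  'd': 2
  'e': 1
Scanning left to right for freq == 1:
  Position 0 ('e'): unique! => answer = 0

0


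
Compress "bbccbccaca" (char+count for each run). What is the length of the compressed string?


Input: bbccbccaca
Runs:
  'b' x 2 => "b2"
  'c' x 2 => "c2"
  'b' x 1 => "b1"
  'c' x 2 => "c2"
  'a' x 1 => "a1"
  'c' x 1 => "c1"
  'a' x 1 => "a1"
Compressed: "b2c2b1c2a1c1a1"
Compressed length: 14

14


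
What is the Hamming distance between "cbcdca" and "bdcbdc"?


Comparing "cbcdca" and "bdcbdc" position by position:
  Position 0: 'c' vs 'b' => differ
  Position 1: 'b' vs 'd' => differ
  Position 2: 'c' vs 'c' => same
  Position 3: 'd' vs 'b' => differ
  Position 4: 'c' vs 'd' => differ
  Position 5: 'a' vs 'c' => differ
Total differences (Hamming distance): 5

5


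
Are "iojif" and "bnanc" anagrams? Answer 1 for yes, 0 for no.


Strings: "iojif", "bnanc"
Sorted first:  fiijo
Sorted second: abcnn
Differ at position 0: 'f' vs 'a' => not anagrams

0


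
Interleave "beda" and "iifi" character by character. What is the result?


Interleaving "beda" and "iifi":
  Position 0: 'b' from first, 'i' from second => "bi"
  Position 1: 'e' from first, 'i' from second => "ei"
  Position 2: 'd' from first, 'f' from second => "df"
  Position 3: 'a' from first, 'i' from second => "ai"
Result: bieidfai

bieidfai


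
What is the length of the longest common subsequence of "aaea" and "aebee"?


LCS of "aaea" and "aebee"
DP table:
           a    e    b    e    e
      0    0    0    0    0    0
  a   0    1    1    1    1    1
  a   0    1    1    1    1    1
  e   0    1    2    2    2    2
  a   0    1    2    2    2    2
LCS length = dp[4][5] = 2

2


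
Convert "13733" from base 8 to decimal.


Input: "13733" in base 8
Positional expansion:
  Digit '1' (value 1) x 8^4 = 4096
  Digit '3' (value 3) x 8^3 = 1536
  Digit '7' (value 7) x 8^2 = 448
  Digit '3' (value 3) x 8^1 = 24
  Digit '3' (value 3) x 8^0 = 3
Sum = 6107

6107


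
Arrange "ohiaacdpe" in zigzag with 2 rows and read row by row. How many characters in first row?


Zigzag "ohiaacdpe" into 2 rows:
Placing characters:
  'o' => row 0
  'h' => row 1
  'i' => row 0
  'a' => row 1
  'a' => row 0
  'c' => row 1
  'd' => row 0
  'p' => row 1
  'e' => row 0
Rows:
  Row 0: "oiade"
  Row 1: "hacp"
First row length: 5

5


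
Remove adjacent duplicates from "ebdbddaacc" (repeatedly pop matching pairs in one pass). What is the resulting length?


Input: ebdbddaacc
Stack-based adjacent duplicate removal:
  Read 'e': push. Stack: e
  Read 'b': push. Stack: eb
  Read 'd': push. Stack: ebd
  Read 'b': push. Stack: ebdb
  Read 'd': push. Stack: ebdbd
  Read 'd': matches stack top 'd' => pop. Stack: ebdb
  Read 'a': push. Stack: ebdba
  Read 'a': matches stack top 'a' => pop. Stack: ebdb
  Read 'c': push. Stack: ebdbc
  Read 'c': matches stack top 'c' => pop. Stack: ebdb
Final stack: "ebdb" (length 4)

4


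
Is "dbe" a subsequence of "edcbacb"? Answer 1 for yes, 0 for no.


Check if "dbe" is a subsequence of "edcbacb"
Greedy scan:
  Position 0 ('e'): no match needed
  Position 1 ('d'): matches sub[0] = 'd'
  Position 2 ('c'): no match needed
  Position 3 ('b'): matches sub[1] = 'b'
  Position 4 ('a'): no match needed
  Position 5 ('c'): no match needed
  Position 6 ('b'): no match needed
Only matched 2/3 characters => not a subsequence

0


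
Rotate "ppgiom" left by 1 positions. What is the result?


Input: "ppgiom", rotate left by 1
First 1 characters: "p"
Remaining characters: "pgiom"
Concatenate remaining + first: "pgiom" + "p" = "pgiomp"

pgiomp


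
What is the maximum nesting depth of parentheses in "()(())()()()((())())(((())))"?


Input: "()(())()()()((())())(((())))"
Tracking depth:
  Position 0 '(': depth becomes 1
  Position 1 ')': depth becomes 0
  Position 2 '(': depth becomes 1
  Position 3 '(': depth becomes 2
  Position 4 ')': depth becomes 1
  Position 5 ')': depth becomes 0
  Position 6 '(': depth becomes 1
  Position 7 ')': depth becomes 0
  Position 8 '(': depth becomes 1
  Position 9 ')': depth becomes 0
  Position 10 '(': depth becomes 1
  Position 11 ')': depth becomes 0
  Position 12 '(': depth becomes 1
  Position 13 '(': depth becomes 2
  Position 14 '(': depth becomes 3
  Position 15 ')': depth becomes 2
  Position 16 ')': depth becomes 1
  Position 17 '(': depth becomes 2
  Position 18 ')': depth becomes 1
  Position 19 ')': depth becomes 0
  Position 20 '(': depth becomes 1
  Position 21 '(': depth becomes 2
  Position 22 '(': depth becomes 3
  Position 23 '(': depth becomes 4
  Position 24 ')': depth becomes 3
  Position 25 ')': depth becomes 2
  Position 26 ')': depth becomes 1
  Position 27 ')': depth becomes 0
Maximum depth reached: 4

4


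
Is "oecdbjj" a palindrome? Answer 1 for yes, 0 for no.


Input: oecdbjj
Reversed: jjbdceo
  Compare pos 0 ('o') with pos 6 ('j'): MISMATCH
  Compare pos 1 ('e') with pos 5 ('j'): MISMATCH
  Compare pos 2 ('c') with pos 4 ('b'): MISMATCH
Result: not a palindrome

0


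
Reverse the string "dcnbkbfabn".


Input: dcnbkbfabn
Reading characters right to left:
  Position 9: 'n'
  Position 8: 'b'
  Position 7: 'a'
  Position 6: 'f'
  Position 5: 'b'
  Position 4: 'k'
  Position 3: 'b'
  Position 2: 'n'
  Position 1: 'c'
  Position 0: 'd'
Reversed: nbafbkbncd

nbafbkbncd


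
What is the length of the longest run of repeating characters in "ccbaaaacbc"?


Input: "ccbaaaacbc"
Scanning for longest run:
  Position 1 ('c'): continues run of 'c', length=2
  Position 2 ('b'): new char, reset run to 1
  Position 3 ('a'): new char, reset run to 1
  Position 4 ('a'): continues run of 'a', length=2
  Position 5 ('a'): continues run of 'a', length=3
  Position 6 ('a'): continues run of 'a', length=4
  Position 7 ('c'): new char, reset run to 1
  Position 8 ('b'): new char, reset run to 1
  Position 9 ('c'): new char, reset run to 1
Longest run: 'a' with length 4

4


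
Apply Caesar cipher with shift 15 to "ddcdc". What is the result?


Caesar cipher: shift "ddcdc" by 15
  'd' (pos 3) + 15 = pos 18 = 's'
  'd' (pos 3) + 15 = pos 18 = 's'
  'c' (pos 2) + 15 = pos 17 = 'r'
  'd' (pos 3) + 15 = pos 18 = 's'
  'c' (pos 2) + 15 = pos 17 = 'r'
Result: ssrsr

ssrsr


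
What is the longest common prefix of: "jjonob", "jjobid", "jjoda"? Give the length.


Words: jjonob, jjobid, jjoda
  Position 0: all 'j' => match
  Position 1: all 'j' => match
  Position 2: all 'o' => match
  Position 3: ('n', 'b', 'd') => mismatch, stop
LCP = "jjo" (length 3)

3


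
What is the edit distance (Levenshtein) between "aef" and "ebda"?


Computing edit distance: "aef" -> "ebda"
DP table:
           e    b    d    a
      0    1    2    3    4
  a   1    1    2    3    3
  e   2    1    2    3    4
  f   3    2    2    3    4
Edit distance = dp[3][4] = 4

4


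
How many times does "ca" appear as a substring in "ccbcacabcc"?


Searching for "ca" in "ccbcacabcc"
Scanning each position:
  Position 0: "cc" => no
  Position 1: "cb" => no
  Position 2: "bc" => no
  Position 3: "ca" => MATCH
  Position 4: "ac" => no
  Position 5: "ca" => MATCH
  Position 6: "ab" => no
  Position 7: "bc" => no
  Position 8: "cc" => no
Total occurrences: 2

2


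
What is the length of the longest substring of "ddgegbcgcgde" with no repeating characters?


Input: "ddgegbcgcgde"
Sliding window (track last position of each char):
  Position 0 ('d'): window [0,0] length 1 -- new best
  Position 1 ('d'): repeat (last at 0), move window start to 1
  Position 1 ('d'): window [1,1] length 1
  Position 2 ('g'): window [1,2] length 2 -- new best
  Position 3 ('e'): window [1,3] length 3 -- new best
  Position 4 ('g'): repeat (last at 2), move window start to 3
  Position 4 ('g'): window [3,4] length 2
  Position 5 ('b'): window [3,5] length 3
  Position 6 ('c'): window [3,6] length 4 -- new best
  Position 7 ('g'): repeat (last at 4), move window start to 5
  Position 7 ('g'): window [5,7] length 3
  Position 8 ('c'): repeat (last at 6), move window start to 7
  Position 8 ('c'): window [7,8] length 2
  Position 9 ('g'): repeat (last at 7), move window start to 8
  Position 9 ('g'): window [8,9] length 2
  Position 10 ('d'): window [8,10] length 3
  Position 11 ('e'): window [8,11] length 4
Longest substring with no repeats: "egbc" with length 4

4


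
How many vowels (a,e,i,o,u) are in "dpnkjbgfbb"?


Input: dpnkjbgfbb
Checking each character:
  'd' at position 0: consonant
  'p' at position 1: consonant
  'n' at position 2: consonant
  'k' at position 3: consonant
  'j' at position 4: consonant
  'b' at position 5: consonant
  'g' at position 6: consonant
  'f' at position 7: consonant
  'b' at position 8: consonant
  'b' at position 9: consonant
Total vowels: 0

0


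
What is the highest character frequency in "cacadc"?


Input: cacadc
Character counts:
  'a': 2
  'c': 3
  'd': 1
Maximum frequency: 3

3


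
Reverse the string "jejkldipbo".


Input: jejkldipbo
Reading characters right to left:
  Position 9: 'o'
  Position 8: 'b'
  Position 7: 'p'
  Position 6: 'i'
  Position 5: 'd'
  Position 4: 'l'
  Position 3: 'k'
  Position 2: 'j'
  Position 1: 'e'
  Position 0: 'j'
Reversed: obpidlkjej

obpidlkjej


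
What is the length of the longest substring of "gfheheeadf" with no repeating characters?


Input: "gfheheeadf"
Sliding window (track last position of each char):
  Position 0 ('g'): window [0,0] length 1 -- new best
  Position 1 ('f'): window [0,1] length 2 -- new best
  Position 2 ('h'): window [0,2] length 3 -- new best
  Position 3 ('e'): window [0,3] length 4 -- new best
  Position 4 ('h'): repeat (last at 2), move window start to 3
  Position 4 ('h'): window [3,4] length 2
  Position 5 ('e'): repeat (last at 3), move window start to 4
  Position 5 ('e'): window [4,5] length 2
  Position 6 ('e'): repeat (last at 5), move window start to 6
  Position 6 ('e'): window [6,6] length 1
  Position 7 ('a'): window [6,7] length 2
  Position 8 ('d'): window [6,8] length 3
  Position 9 ('f'): window [6,9] length 4
Longest substring with no repeats: "gfhe" with length 4

4


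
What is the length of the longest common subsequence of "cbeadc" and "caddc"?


LCS of "cbeadc" and "caddc"
DP table:
           c    a    d    d    c
      0    0    0    0    0    0
  c   0    1    1    1    1    1
  b   0    1    1    1    1    1
  e   0    1    1    1    1    1
  a   0    1    2    2    2    2
  d   0    1    2    3    3    3
  c   0    1    2    3    3    4
LCS length = dp[6][5] = 4

4


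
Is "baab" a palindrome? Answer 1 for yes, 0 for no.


Input: baab
Reversed: baab
  Compare pos 0 ('b') with pos 3 ('b'): match
  Compare pos 1 ('a') with pos 2 ('a'): match
Result: palindrome

1


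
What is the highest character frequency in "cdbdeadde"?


Input: cdbdeadde
Character counts:
  'a': 1
  'b': 1
  'c': 1
  'd': 4
  'e': 2
Maximum frequency: 4

4


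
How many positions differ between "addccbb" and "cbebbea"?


Comparing "addccbb" and "cbebbea" position by position:
  Position 0: 'a' vs 'c' => DIFFER
  Position 1: 'd' vs 'b' => DIFFER
  Position 2: 'd' vs 'e' => DIFFER
  Position 3: 'c' vs 'b' => DIFFER
  Position 4: 'c' vs 'b' => DIFFER
  Position 5: 'b' vs 'e' => DIFFER
  Position 6: 'b' vs 'a' => DIFFER
Positions that differ: 7

7


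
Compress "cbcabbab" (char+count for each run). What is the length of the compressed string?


Input: cbcabbab
Runs:
  'c' x 1 => "c1"
  'b' x 1 => "b1"
  'c' x 1 => "c1"
  'a' x 1 => "a1"
  'b' x 2 => "b2"
  'a' x 1 => "a1"
  'b' x 1 => "b1"
Compressed: "c1b1c1a1b2a1b1"
Compressed length: 14

14


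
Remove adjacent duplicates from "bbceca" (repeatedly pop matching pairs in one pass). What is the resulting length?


Input: bbceca
Stack-based adjacent duplicate removal:
  Read 'b': push. Stack: b
  Read 'b': matches stack top 'b' => pop. Stack: (empty)
  Read 'c': push. Stack: c
  Read 'e': push. Stack: ce
  Read 'c': push. Stack: cec
  Read 'a': push. Stack: ceca
Final stack: "ceca" (length 4)

4


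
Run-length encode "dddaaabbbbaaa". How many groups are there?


Input: dddaaabbbbaaa
Scanning for consecutive runs:
  Group 1: 'd' x 3 (positions 0-2)
  Group 2: 'a' x 3 (positions 3-5)
  Group 3: 'b' x 4 (positions 6-9)
  Group 4: 'a' x 3 (positions 10-12)
Total groups: 4

4


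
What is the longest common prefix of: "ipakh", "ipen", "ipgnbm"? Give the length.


Words: ipakh, ipen, ipgnbm
  Position 0: all 'i' => match
  Position 1: all 'p' => match
  Position 2: ('a', 'e', 'g') => mismatch, stop
LCP = "ip" (length 2)

2


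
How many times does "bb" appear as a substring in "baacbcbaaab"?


Searching for "bb" in "baacbcbaaab"
Scanning each position:
  Position 0: "ba" => no
  Position 1: "aa" => no
  Position 2: "ac" => no
  Position 3: "cb" => no
  Position 4: "bc" => no
  Position 5: "cb" => no
  Position 6: "ba" => no
  Position 7: "aa" => no
  Position 8: "aa" => no
  Position 9: "ab" => no
Total occurrences: 0

0


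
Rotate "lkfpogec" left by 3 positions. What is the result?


Input: "lkfpogec", rotate left by 3
First 3 characters: "lkf"
Remaining characters: "pogec"
Concatenate remaining + first: "pogec" + "lkf" = "pogeclkf"

pogeclkf


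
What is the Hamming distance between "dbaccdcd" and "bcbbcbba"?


Comparing "dbaccdcd" and "bcbbcbba" position by position:
  Position 0: 'd' vs 'b' => differ
  Position 1: 'b' vs 'c' => differ
  Position 2: 'a' vs 'b' => differ
  Position 3: 'c' vs 'b' => differ
  Position 4: 'c' vs 'c' => same
  Position 5: 'd' vs 'b' => differ
  Position 6: 'c' vs 'b' => differ
  Position 7: 'd' vs 'a' => differ
Total differences (Hamming distance): 7

7


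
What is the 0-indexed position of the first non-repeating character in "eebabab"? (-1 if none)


Input: eebabab
Character frequencies:
  'a': 2
  'b': 3
  'e': 2
Scanning left to right for freq == 1:
  Position 0 ('e'): freq=2, skip
  Position 1 ('e'): freq=2, skip
  Position 2 ('b'): freq=3, skip
  Position 3 ('a'): freq=2, skip
  Position 4 ('b'): freq=3, skip
  Position 5 ('a'): freq=2, skip
  Position 6 ('b'): freq=3, skip
  No unique character found => answer = -1

-1


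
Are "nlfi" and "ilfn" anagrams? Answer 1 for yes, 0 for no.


Strings: "nlfi", "ilfn"
Sorted first:  filn
Sorted second: filn
Sorted forms match => anagrams

1


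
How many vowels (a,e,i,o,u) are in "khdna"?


Input: khdna
Checking each character:
  'k' at position 0: consonant
  'h' at position 1: consonant
  'd' at position 2: consonant
  'n' at position 3: consonant
  'a' at position 4: vowel (running total: 1)
Total vowels: 1

1


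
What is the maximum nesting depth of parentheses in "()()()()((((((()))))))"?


Input: "()()()()((((((()))))))"
Tracking depth:
  Position 0 '(': depth becomes 1
  Position 1 ')': depth becomes 0
  Position 2 '(': depth becomes 1
  Position 3 ')': depth becomes 0
  Position 4 '(': depth becomes 1
  Position 5 ')': depth becomes 0
  Position 6 '(': depth becomes 1
  Position 7 ')': depth becomes 0
  Position 8 '(': depth becomes 1
  Position 9 '(': depth becomes 2
  Position 10 '(': depth becomes 3
  Position 11 '(': depth becomes 4
  Position 12 '(': depth becomes 5
  Position 13 '(': depth becomes 6
  Position 14 '(': depth becomes 7
  Position 15 ')': depth becomes 6
  Position 16 ')': depth becomes 5
  Position 17 ')': depth becomes 4
  Position 18 ')': depth becomes 3
  Position 19 ')': depth becomes 2
  Position 20 ')': depth becomes 1
  Position 21 ')': depth becomes 0
Maximum depth reached: 7

7


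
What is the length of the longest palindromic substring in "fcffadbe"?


Input: "fcffadbe"
Checking substrings for palindromes:
  [0:3] "fcf" (len 3) => palindrome
  [2:4] "ff" (len 2) => palindrome
Longest palindromic substring: "fcf" with length 3

3


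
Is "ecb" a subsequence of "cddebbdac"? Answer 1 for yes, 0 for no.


Check if "ecb" is a subsequence of "cddebbdac"
Greedy scan:
  Position 0 ('c'): no match needed
  Position 1 ('d'): no match needed
  Position 2 ('d'): no match needed
  Position 3 ('e'): matches sub[0] = 'e'
  Position 4 ('b'): no match needed
  Position 5 ('b'): no match needed
  Position 6 ('d'): no match needed
  Position 7 ('a'): no match needed
  Position 8 ('c'): matches sub[1] = 'c'
Only matched 2/3 characters => not a subsequence

0


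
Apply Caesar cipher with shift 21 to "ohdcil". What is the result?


Caesar cipher: shift "ohdcil" by 21
  'o' (pos 14) + 21 = pos 9 = 'j'
  'h' (pos 7) + 21 = pos 2 = 'c'
  'd' (pos 3) + 21 = pos 24 = 'y'
  'c' (pos 2) + 21 = pos 23 = 'x'
  'i' (pos 8) + 21 = pos 3 = 'd'
  'l' (pos 11) + 21 = pos 6 = 'g'
Result: jcyxdg

jcyxdg


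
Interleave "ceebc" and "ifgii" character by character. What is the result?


Interleaving "ceebc" and "ifgii":
  Position 0: 'c' from first, 'i' from second => "ci"
  Position 1: 'e' from first, 'f' from second => "ef"
  Position 2: 'e' from first, 'g' from second => "eg"
  Position 3: 'b' from first, 'i' from second => "bi"
  Position 4: 'c' from first, 'i' from second => "ci"
Result: ciefegbici

ciefegbici


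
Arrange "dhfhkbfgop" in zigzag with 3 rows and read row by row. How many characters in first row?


Zigzag "dhfhkbfgop" into 3 rows:
Placing characters:
  'd' => row 0
  'h' => row 1
  'f' => row 2
  'h' => row 1
  'k' => row 0
  'b' => row 1
  'f' => row 2
  'g' => row 1
  'o' => row 0
  'p' => row 1
Rows:
  Row 0: "dko"
  Row 1: "hhbgp"
  Row 2: "ff"
First row length: 3

3


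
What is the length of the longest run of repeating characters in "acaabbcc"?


Input: "acaabbcc"
Scanning for longest run:
  Position 1 ('c'): new char, reset run to 1
  Position 2 ('a'): new char, reset run to 1
  Position 3 ('a'): continues run of 'a', length=2
  Position 4 ('b'): new char, reset run to 1
  Position 5 ('b'): continues run of 'b', length=2
  Position 6 ('c'): new char, reset run to 1
  Position 7 ('c'): continues run of 'c', length=2
Longest run: 'a' with length 2

2


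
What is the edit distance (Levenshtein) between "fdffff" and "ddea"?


Computing edit distance: "fdffff" -> "ddea"
DP table:
           d    d    e    a
      0    1    2    3    4
  f   1    1    2    3    4
  d   2    1    1    2    3
  f   3    2    2    2    3
  f   4    3    3    3    3
  f   5    4    4    4    4
  f   6    5    5    5    5
Edit distance = dp[6][4] = 5

5


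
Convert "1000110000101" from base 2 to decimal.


Input: "1000110000101" in base 2
Positional expansion:
  Digit '1' (value 1) x 2^12 = 4096
  Digit '0' (value 0) x 2^11 = 0
  Digit '0' (value 0) x 2^10 = 0
  Digit '0' (value 0) x 2^9 = 0
  Digit '1' (value 1) x 2^8 = 256
  Digit '1' (value 1) x 2^7 = 128
  Digit '0' (value 0) x 2^6 = 0
  Digit '0' (value 0) x 2^5 = 0
  Digit '0' (value 0) x 2^4 = 0
  Digit '0' (value 0) x 2^3 = 0
  Digit '1' (value 1) x 2^2 = 4
  Digit '0' (value 0) x 2^1 = 0
  Digit '1' (value 1) x 2^0 = 1
Sum = 4485

4485


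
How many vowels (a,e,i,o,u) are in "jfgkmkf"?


Input: jfgkmkf
Checking each character:
  'j' at position 0: consonant
  'f' at position 1: consonant
  'g' at position 2: consonant
  'k' at position 3: consonant
  'm' at position 4: consonant
  'k' at position 5: consonant
  'f' at position 6: consonant
Total vowels: 0

0


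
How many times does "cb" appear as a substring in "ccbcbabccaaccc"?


Searching for "cb" in "ccbcbabccaaccc"
Scanning each position:
  Position 0: "cc" => no
  Position 1: "cb" => MATCH
  Position 2: "bc" => no
  Position 3: "cb" => MATCH
  Position 4: "ba" => no
  Position 5: "ab" => no
  Position 6: "bc" => no
  Position 7: "cc" => no
  Position 8: "ca" => no
  Position 9: "aa" => no
  Position 10: "ac" => no
  Position 11: "cc" => no
  Position 12: "cc" => no
Total occurrences: 2

2


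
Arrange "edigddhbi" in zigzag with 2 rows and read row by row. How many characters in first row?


Zigzag "edigddhbi" into 2 rows:
Placing characters:
  'e' => row 0
  'd' => row 1
  'i' => row 0
  'g' => row 1
  'd' => row 0
  'd' => row 1
  'h' => row 0
  'b' => row 1
  'i' => row 0
Rows:
  Row 0: "eidhi"
  Row 1: "dgdb"
First row length: 5

5


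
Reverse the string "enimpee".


Input: enimpee
Reading characters right to left:
  Position 6: 'e'
  Position 5: 'e'
  Position 4: 'p'
  Position 3: 'm'
  Position 2: 'i'
  Position 1: 'n'
  Position 0: 'e'
Reversed: eepmine

eepmine


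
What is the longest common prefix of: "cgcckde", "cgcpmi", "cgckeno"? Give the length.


Words: cgcckde, cgcpmi, cgckeno
  Position 0: all 'c' => match
  Position 1: all 'g' => match
  Position 2: all 'c' => match
  Position 3: ('c', 'p', 'k') => mismatch, stop
LCP = "cgc" (length 3)

3


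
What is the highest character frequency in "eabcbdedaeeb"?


Input: eabcbdedaeeb
Character counts:
  'a': 2
  'b': 3
  'c': 1
  'd': 2
  'e': 4
Maximum frequency: 4

4


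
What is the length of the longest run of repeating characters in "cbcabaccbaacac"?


Input: "cbcabaccbaacac"
Scanning for longest run:
  Position 1 ('b'): new char, reset run to 1
  Position 2 ('c'): new char, reset run to 1
  Position 3 ('a'): new char, reset run to 1
  Position 4 ('b'): new char, reset run to 1
  Position 5 ('a'): new char, reset run to 1
  Position 6 ('c'): new char, reset run to 1
  Position 7 ('c'): continues run of 'c', length=2
  Position 8 ('b'): new char, reset run to 1
  Position 9 ('a'): new char, reset run to 1
  Position 10 ('a'): continues run of 'a', length=2
  Position 11 ('c'): new char, reset run to 1
  Position 12 ('a'): new char, reset run to 1
  Position 13 ('c'): new char, reset run to 1
Longest run: 'c' with length 2

2


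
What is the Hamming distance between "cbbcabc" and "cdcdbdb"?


Comparing "cbbcabc" and "cdcdbdb" position by position:
  Position 0: 'c' vs 'c' => same
  Position 1: 'b' vs 'd' => differ
  Position 2: 'b' vs 'c' => differ
  Position 3: 'c' vs 'd' => differ
  Position 4: 'a' vs 'b' => differ
  Position 5: 'b' vs 'd' => differ
  Position 6: 'c' vs 'b' => differ
Total differences (Hamming distance): 6

6


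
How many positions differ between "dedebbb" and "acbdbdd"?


Comparing "dedebbb" and "acbdbdd" position by position:
  Position 0: 'd' vs 'a' => DIFFER
  Position 1: 'e' vs 'c' => DIFFER
  Position 2: 'd' vs 'b' => DIFFER
  Position 3: 'e' vs 'd' => DIFFER
  Position 4: 'b' vs 'b' => same
  Position 5: 'b' vs 'd' => DIFFER
  Position 6: 'b' vs 'd' => DIFFER
Positions that differ: 6

6


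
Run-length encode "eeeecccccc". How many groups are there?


Input: eeeecccccc
Scanning for consecutive runs:
  Group 1: 'e' x 4 (positions 0-3)
  Group 2: 'c' x 6 (positions 4-9)
Total groups: 2

2


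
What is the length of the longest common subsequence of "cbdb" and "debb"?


LCS of "cbdb" and "debb"
DP table:
           d    e    b    b
      0    0    0    0    0
  c   0    0    0    0    0
  b   0    0    0    1    1
  d   0    1    1    1    1
  b   0    1    1    2    2
LCS length = dp[4][4] = 2

2


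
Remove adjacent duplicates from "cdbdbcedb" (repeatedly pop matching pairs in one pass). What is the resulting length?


Input: cdbdbcedb
Stack-based adjacent duplicate removal:
  Read 'c': push. Stack: c
  Read 'd': push. Stack: cd
  Read 'b': push. Stack: cdb
  Read 'd': push. Stack: cdbd
  Read 'b': push. Stack: cdbdb
  Read 'c': push. Stack: cdbdbc
  Read 'e': push. Stack: cdbdbce
  Read 'd': push. Stack: cdbdbced
  Read 'b': push. Stack: cdbdbcedb
Final stack: "cdbdbcedb" (length 9)

9


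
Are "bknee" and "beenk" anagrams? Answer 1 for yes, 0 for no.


Strings: "bknee", "beenk"
Sorted first:  beekn
Sorted second: beekn
Sorted forms match => anagrams

1


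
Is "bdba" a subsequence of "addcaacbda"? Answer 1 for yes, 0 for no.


Check if "bdba" is a subsequence of "addcaacbda"
Greedy scan:
  Position 0 ('a'): no match needed
  Position 1 ('d'): no match needed
  Position 2 ('d'): no match needed
  Position 3 ('c'): no match needed
  Position 4 ('a'): no match needed
  Position 5 ('a'): no match needed
  Position 6 ('c'): no match needed
  Position 7 ('b'): matches sub[0] = 'b'
  Position 8 ('d'): matches sub[1] = 'd'
  Position 9 ('a'): no match needed
Only matched 2/4 characters => not a subsequence

0


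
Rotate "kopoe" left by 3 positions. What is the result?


Input: "kopoe", rotate left by 3
First 3 characters: "kop"
Remaining characters: "oe"
Concatenate remaining + first: "oe" + "kop" = "oekop"

oekop


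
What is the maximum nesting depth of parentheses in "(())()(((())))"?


Input: "(())()(((())))"
Tracking depth:
  Position 0 '(': depth becomes 1
  Position 1 '(': depth becomes 2
  Position 2 ')': depth becomes 1
  Position 3 ')': depth becomes 0
  Position 4 '(': depth becomes 1
  Position 5 ')': depth becomes 0
  Position 6 '(': depth becomes 1
  Position 7 '(': depth becomes 2
  Position 8 '(': depth becomes 3
  Position 9 '(': depth becomes 4
  Position 10 ')': depth becomes 3
  Position 11 ')': depth becomes 2
  Position 12 ')': depth becomes 1
  Position 13 ')': depth becomes 0
Maximum depth reached: 4

4


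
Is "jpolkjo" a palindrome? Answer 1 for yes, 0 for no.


Input: jpolkjo
Reversed: ojklopj
  Compare pos 0 ('j') with pos 6 ('o'): MISMATCH
  Compare pos 1 ('p') with pos 5 ('j'): MISMATCH
  Compare pos 2 ('o') with pos 4 ('k'): MISMATCH
Result: not a palindrome

0


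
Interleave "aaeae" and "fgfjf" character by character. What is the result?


Interleaving "aaeae" and "fgfjf":
  Position 0: 'a' from first, 'f' from second => "af"
  Position 1: 'a' from first, 'g' from second => "ag"
  Position 2: 'e' from first, 'f' from second => "ef"
  Position 3: 'a' from first, 'j' from second => "aj"
  Position 4: 'e' from first, 'f' from second => "ef"
Result: afagefajef

afagefajef


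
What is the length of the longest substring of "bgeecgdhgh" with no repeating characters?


Input: "bgeecgdhgh"
Sliding window (track last position of each char):
  Position 0 ('b'): window [0,0] length 1 -- new best
  Position 1 ('g'): window [0,1] length 2 -- new best
  Position 2 ('e'): window [0,2] length 3 -- new best
  Position 3 ('e'): repeat (last at 2), move window start to 3
  Position 3 ('e'): window [3,3] length 1
  Position 4 ('c'): window [3,4] length 2
  Position 5 ('g'): window [3,5] length 3
  Position 6 ('d'): window [3,6] length 4 -- new best
  Position 7 ('h'): window [3,7] length 5 -- new best
  Position 8 ('g'): repeat (last at 5), move window start to 6
  Position 8 ('g'): window [6,8] length 3
  Position 9 ('h'): repeat (last at 7), move window start to 8
  Position 9 ('h'): window [8,9] length 2
Longest substring with no repeats: "ecgdh" with length 5

5


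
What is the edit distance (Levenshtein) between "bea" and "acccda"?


Computing edit distance: "bea" -> "acccda"
DP table:
           a    c    c    c    d    a
      0    1    2    3    4    5    6
  b   1    1    2    3    4    5    6
  e   2    2    2    3    4    5    6
  a   3    2    3    3    4    5    5
Edit distance = dp[3][6] = 5

5


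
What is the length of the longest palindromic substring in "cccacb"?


Input: "cccacb"
Checking substrings for palindromes:
  [0:3] "ccc" (len 3) => palindrome
  [2:5] "cac" (len 3) => palindrome
  [0:2] "cc" (len 2) => palindrome
  [1:3] "cc" (len 2) => palindrome
Longest palindromic substring: "ccc" with length 3

3


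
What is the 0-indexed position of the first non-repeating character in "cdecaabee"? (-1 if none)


Input: cdecaabee
Character frequencies:
  'a': 2
  'b': 1
  'c': 2
  'd': 1
  'e': 3
Scanning left to right for freq == 1:
  Position 0 ('c'): freq=2, skip
  Position 1 ('d'): unique! => answer = 1

1


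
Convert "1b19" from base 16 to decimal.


Input: "1b19" in base 16
Positional expansion:
  Digit '1' (value 1) x 16^3 = 4096
  Digit 'b' (value 11) x 16^2 = 2816
  Digit '1' (value 1) x 16^1 = 16
  Digit '9' (value 9) x 16^0 = 9
Sum = 6937

6937


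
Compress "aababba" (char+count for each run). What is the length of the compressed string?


Input: aababba
Runs:
  'a' x 2 => "a2"
  'b' x 1 => "b1"
  'a' x 1 => "a1"
  'b' x 2 => "b2"
  'a' x 1 => "a1"
Compressed: "a2b1a1b2a1"
Compressed length: 10

10


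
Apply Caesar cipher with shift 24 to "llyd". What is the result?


Caesar cipher: shift "llyd" by 24
  'l' (pos 11) + 24 = pos 9 = 'j'
  'l' (pos 11) + 24 = pos 9 = 'j'
  'y' (pos 24) + 24 = pos 22 = 'w'
  'd' (pos 3) + 24 = pos 1 = 'b'
Result: jjwb

jjwb


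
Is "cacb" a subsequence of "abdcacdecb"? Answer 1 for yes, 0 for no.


Check if "cacb" is a subsequence of "abdcacdecb"
Greedy scan:
  Position 0 ('a'): no match needed
  Position 1 ('b'): no match needed
  Position 2 ('d'): no match needed
  Position 3 ('c'): matches sub[0] = 'c'
  Position 4 ('a'): matches sub[1] = 'a'
  Position 5 ('c'): matches sub[2] = 'c'
  Position 6 ('d'): no match needed
  Position 7 ('e'): no match needed
  Position 8 ('c'): no match needed
  Position 9 ('b'): matches sub[3] = 'b'
All 4 characters matched => is a subsequence

1


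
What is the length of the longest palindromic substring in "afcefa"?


Input: "afcefa"
Checking substrings for palindromes:
  No multi-char palindromic substrings found
Longest palindromic substring: "a" with length 1

1


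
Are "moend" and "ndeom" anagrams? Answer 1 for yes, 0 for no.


Strings: "moend", "ndeom"
Sorted first:  demno
Sorted second: demno
Sorted forms match => anagrams

1


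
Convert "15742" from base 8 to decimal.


Input: "15742" in base 8
Positional expansion:
  Digit '1' (value 1) x 8^4 = 4096
  Digit '5' (value 5) x 8^3 = 2560
  Digit '7' (value 7) x 8^2 = 448
  Digit '4' (value 4) x 8^1 = 32
  Digit '2' (value 2) x 8^0 = 2
Sum = 7138

7138


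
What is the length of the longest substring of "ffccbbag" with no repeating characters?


Input: "ffccbbag"
Sliding window (track last position of each char):
  Position 0 ('f'): window [0,0] length 1 -- new best
  Position 1 ('f'): repeat (last at 0), move window start to 1
  Position 1 ('f'): window [1,1] length 1
  Position 2 ('c'): window [1,2] length 2 -- new best
  Position 3 ('c'): repeat (last at 2), move window start to 3
  Position 3 ('c'): window [3,3] length 1
  Position 4 ('b'): window [3,4] length 2
  Position 5 ('b'): repeat (last at 4), move window start to 5
  Position 5 ('b'): window [5,5] length 1
  Position 6 ('a'): window [5,6] length 2
  Position 7 ('g'): window [5,7] length 3 -- new best
Longest substring with no repeats: "bag" with length 3

3


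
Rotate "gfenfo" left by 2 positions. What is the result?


Input: "gfenfo", rotate left by 2
First 2 characters: "gf"
Remaining characters: "enfo"
Concatenate remaining + first: "enfo" + "gf" = "enfogf"

enfogf


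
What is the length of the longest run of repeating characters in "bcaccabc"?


Input: "bcaccabc"
Scanning for longest run:
  Position 1 ('c'): new char, reset run to 1
  Position 2 ('a'): new char, reset run to 1
  Position 3 ('c'): new char, reset run to 1
  Position 4 ('c'): continues run of 'c', length=2
  Position 5 ('a'): new char, reset run to 1
  Position 6 ('b'): new char, reset run to 1
  Position 7 ('c'): new char, reset run to 1
Longest run: 'c' with length 2

2


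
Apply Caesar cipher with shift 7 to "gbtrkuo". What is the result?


Caesar cipher: shift "gbtrkuo" by 7
  'g' (pos 6) + 7 = pos 13 = 'n'
  'b' (pos 1) + 7 = pos 8 = 'i'
  't' (pos 19) + 7 = pos 0 = 'a'
  'r' (pos 17) + 7 = pos 24 = 'y'
  'k' (pos 10) + 7 = pos 17 = 'r'
  'u' (pos 20) + 7 = pos 1 = 'b'
  'o' (pos 14) + 7 = pos 21 = 'v'
Result: niayrbv

niayrbv


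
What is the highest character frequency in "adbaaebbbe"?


Input: adbaaebbbe
Character counts:
  'a': 3
  'b': 4
  'd': 1
  'e': 2
Maximum frequency: 4

4


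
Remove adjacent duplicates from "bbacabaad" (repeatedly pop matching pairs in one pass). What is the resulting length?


Input: bbacabaad
Stack-based adjacent duplicate removal:
  Read 'b': push. Stack: b
  Read 'b': matches stack top 'b' => pop. Stack: (empty)
  Read 'a': push. Stack: a
  Read 'c': push. Stack: ac
  Read 'a': push. Stack: aca
  Read 'b': push. Stack: acab
  Read 'a': push. Stack: acaba
  Read 'a': matches stack top 'a' => pop. Stack: acab
  Read 'd': push. Stack: acabd
Final stack: "acabd" (length 5)

5


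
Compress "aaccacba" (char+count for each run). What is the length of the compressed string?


Input: aaccacba
Runs:
  'a' x 2 => "a2"
  'c' x 2 => "c2"
  'a' x 1 => "a1"
  'c' x 1 => "c1"
  'b' x 1 => "b1"
  'a' x 1 => "a1"
Compressed: "a2c2a1c1b1a1"
Compressed length: 12

12


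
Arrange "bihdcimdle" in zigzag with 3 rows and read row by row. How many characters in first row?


Zigzag "bihdcimdle" into 3 rows:
Placing characters:
  'b' => row 0
  'i' => row 1
  'h' => row 2
  'd' => row 1
  'c' => row 0
  'i' => row 1
  'm' => row 2
  'd' => row 1
  'l' => row 0
  'e' => row 1
Rows:
  Row 0: "bcl"
  Row 1: "idide"
  Row 2: "hm"
First row length: 3

3


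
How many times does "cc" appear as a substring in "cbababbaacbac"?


Searching for "cc" in "cbababbaacbac"
Scanning each position:
  Position 0: "cb" => no
  Position 1: "ba" => no
  Position 2: "ab" => no
  Position 3: "ba" => no
  Position 4: "ab" => no
  Position 5: "bb" => no
  Position 6: "ba" => no
  Position 7: "aa" => no
  Position 8: "ac" => no
  Position 9: "cb" => no
  Position 10: "ba" => no
  Position 11: "ac" => no
Total occurrences: 0

0


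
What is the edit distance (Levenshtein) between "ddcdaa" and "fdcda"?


Computing edit distance: "ddcdaa" -> "fdcda"
DP table:
           f    d    c    d    a
      0    1    2    3    4    5
  d   1    1    1    2    3    4
  d   2    2    1    2    2    3
  c   3    3    2    1    2    3
  d   4    4    3    2    1    2
  a   5    5    4    3    2    1
  a   6    6    5    4    3    2
Edit distance = dp[6][5] = 2

2


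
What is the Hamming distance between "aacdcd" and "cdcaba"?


Comparing "aacdcd" and "cdcaba" position by position:
  Position 0: 'a' vs 'c' => differ
  Position 1: 'a' vs 'd' => differ
  Position 2: 'c' vs 'c' => same
  Position 3: 'd' vs 'a' => differ
  Position 4: 'c' vs 'b' => differ
  Position 5: 'd' vs 'a' => differ
Total differences (Hamming distance): 5

5


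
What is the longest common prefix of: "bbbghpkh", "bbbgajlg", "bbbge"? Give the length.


Words: bbbghpkh, bbbgajlg, bbbge
  Position 0: all 'b' => match
  Position 1: all 'b' => match
  Position 2: all 'b' => match
  Position 3: all 'g' => match
  Position 4: ('h', 'a', 'e') => mismatch, stop
LCP = "bbbg" (length 4)

4


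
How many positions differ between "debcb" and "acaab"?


Comparing "debcb" and "acaab" position by position:
  Position 0: 'd' vs 'a' => DIFFER
  Position 1: 'e' vs 'c' => DIFFER
  Position 2: 'b' vs 'a' => DIFFER
  Position 3: 'c' vs 'a' => DIFFER
  Position 4: 'b' vs 'b' => same
Positions that differ: 4

4


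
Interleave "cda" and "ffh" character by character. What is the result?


Interleaving "cda" and "ffh":
  Position 0: 'c' from first, 'f' from second => "cf"
  Position 1: 'd' from first, 'f' from second => "df"
  Position 2: 'a' from first, 'h' from second => "ah"
Result: cfdfah

cfdfah


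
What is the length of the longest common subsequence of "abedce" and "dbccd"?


LCS of "abedce" and "dbccd"
DP table:
           d    b    c    c    d
      0    0    0    0    0    0
  a   0    0    0    0    0    0
  b   0    0    1    1    1    1
  e   0    0    1    1    1    1
  d   0    1    1    1    1    2
  c   0    1    1    2    2    2
  e   0    1    1    2    2    2
LCS length = dp[6][5] = 2

2


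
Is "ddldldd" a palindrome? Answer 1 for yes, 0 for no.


Input: ddldldd
Reversed: ddldldd
  Compare pos 0 ('d') with pos 6 ('d'): match
  Compare pos 1 ('d') with pos 5 ('d'): match
  Compare pos 2 ('l') with pos 4 ('l'): match
Result: palindrome

1


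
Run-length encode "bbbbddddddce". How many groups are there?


Input: bbbbddddddce
Scanning for consecutive runs:
  Group 1: 'b' x 4 (positions 0-3)
  Group 2: 'd' x 6 (positions 4-9)
  Group 3: 'c' x 1 (positions 10-10)
  Group 4: 'e' x 1 (positions 11-11)
Total groups: 4

4


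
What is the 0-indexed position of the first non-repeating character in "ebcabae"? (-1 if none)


Input: ebcabae
Character frequencies:
  'a': 2
  'b': 2
  'c': 1
  'e': 2
Scanning left to right for freq == 1:
  Position 0 ('e'): freq=2, skip
  Position 1 ('b'): freq=2, skip
  Position 2 ('c'): unique! => answer = 2

2


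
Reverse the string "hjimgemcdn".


Input: hjimgemcdn
Reading characters right to left:
  Position 9: 'n'
  Position 8: 'd'
  Position 7: 'c'
  Position 6: 'm'
  Position 5: 'e'
  Position 4: 'g'
  Position 3: 'm'
  Position 2: 'i'
  Position 1: 'j'
  Position 0: 'h'
Reversed: ndcmegmijh

ndcmegmijh


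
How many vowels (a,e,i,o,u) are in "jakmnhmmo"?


Input: jakmnhmmo
Checking each character:
  'j' at position 0: consonant
  'a' at position 1: vowel (running total: 1)
  'k' at position 2: consonant
  'm' at position 3: consonant
  'n' at position 4: consonant
  'h' at position 5: consonant
  'm' at position 6: consonant
  'm' at position 7: consonant
  'o' at position 8: vowel (running total: 2)
Total vowels: 2

2


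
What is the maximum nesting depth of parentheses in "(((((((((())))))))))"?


Input: "(((((((((())))))))))"
Tracking depth:
  Position 0 '(': depth becomes 1
  Position 1 '(': depth becomes 2
  Position 2 '(': depth becomes 3
  Position 3 '(': depth becomes 4
  Position 4 '(': depth becomes 5
  Position 5 '(': depth becomes 6
  Position 6 '(': depth becomes 7
  Position 7 '(': depth becomes 8
  Position 8 '(': depth becomes 9
  Position 9 '(': depth becomes 10
  Position 10 ')': depth becomes 9
  Position 11 ')': depth becomes 8
  Position 12 ')': depth becomes 7
  Position 13 ')': depth becomes 6
  Position 14 ')': depth becomes 5
  Position 15 ')': depth becomes 4
  Position 16 ')': depth becomes 3
  Position 17 ')': depth becomes 2
  Position 18 ')': depth becomes 1
  Position 19 ')': depth becomes 0
Maximum depth reached: 10

10


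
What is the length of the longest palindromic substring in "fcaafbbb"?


Input: "fcaafbbb"
Checking substrings for palindromes:
  [5:8] "bbb" (len 3) => palindrome
  [2:4] "aa" (len 2) => palindrome
  [5:7] "bb" (len 2) => palindrome
  [6:8] "bb" (len 2) => palindrome
Longest palindromic substring: "bbb" with length 3

3


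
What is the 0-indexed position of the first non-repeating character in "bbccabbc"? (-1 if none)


Input: bbccabbc
Character frequencies:
  'a': 1
  'b': 4
  'c': 3
Scanning left to right for freq == 1:
  Position 0 ('b'): freq=4, skip
  Position 1 ('b'): freq=4, skip
  Position 2 ('c'): freq=3, skip
  Position 3 ('c'): freq=3, skip
  Position 4 ('a'): unique! => answer = 4

4


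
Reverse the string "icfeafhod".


Input: icfeafhod
Reading characters right to left:
  Position 8: 'd'
  Position 7: 'o'
  Position 6: 'h'
  Position 5: 'f'
  Position 4: 'a'
  Position 3: 'e'
  Position 2: 'f'
  Position 1: 'c'
  Position 0: 'i'
Reversed: dohfaefci

dohfaefci


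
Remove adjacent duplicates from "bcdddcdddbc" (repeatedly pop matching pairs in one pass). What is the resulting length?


Input: bcdddcdddbc
Stack-based adjacent duplicate removal:
  Read 'b': push. Stack: b
  Read 'c': push. Stack: bc
  Read 'd': push. Stack: bcd
  Read 'd': matches stack top 'd' => pop. Stack: bc
  Read 'd': push. Stack: bcd
  Read 'c': push. Stack: bcdc
  Read 'd': push. Stack: bcdcd
  Read 'd': matches stack top 'd' => pop. Stack: bcdc
  Read 'd': push. Stack: bcdcd
  Read 'b': push. Stack: bcdcdb
  Read 'c': push. Stack: bcdcdbc
Final stack: "bcdcdbc" (length 7)

7
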